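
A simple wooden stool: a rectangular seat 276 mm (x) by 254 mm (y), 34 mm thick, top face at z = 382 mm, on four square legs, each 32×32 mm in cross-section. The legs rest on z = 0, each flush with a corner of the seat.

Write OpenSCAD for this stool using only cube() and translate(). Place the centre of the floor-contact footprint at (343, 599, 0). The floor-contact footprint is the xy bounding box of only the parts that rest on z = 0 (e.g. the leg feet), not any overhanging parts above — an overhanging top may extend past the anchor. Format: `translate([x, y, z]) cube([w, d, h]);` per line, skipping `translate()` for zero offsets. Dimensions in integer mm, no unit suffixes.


translate([205, 472, 348]) cube([276, 254, 34]);
translate([205, 472, 0]) cube([32, 32, 348]);
translate([449, 472, 0]) cube([32, 32, 348]);
translate([205, 694, 0]) cube([32, 32, 348]);
translate([449, 694, 0]) cube([32, 32, 348]);


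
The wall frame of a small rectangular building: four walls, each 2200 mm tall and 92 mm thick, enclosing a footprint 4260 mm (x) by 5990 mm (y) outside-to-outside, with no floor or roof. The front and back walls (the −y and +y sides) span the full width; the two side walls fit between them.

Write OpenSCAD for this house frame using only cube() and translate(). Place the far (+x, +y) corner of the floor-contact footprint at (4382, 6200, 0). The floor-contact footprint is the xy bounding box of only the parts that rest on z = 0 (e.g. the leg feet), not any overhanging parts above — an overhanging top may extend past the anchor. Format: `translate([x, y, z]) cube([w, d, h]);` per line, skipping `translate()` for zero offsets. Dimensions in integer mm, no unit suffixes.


translate([122, 210, 0]) cube([4260, 92, 2200]);
translate([122, 6108, 0]) cube([4260, 92, 2200]);
translate([122, 302, 0]) cube([92, 5806, 2200]);
translate([4290, 302, 0]) cube([92, 5806, 2200]);


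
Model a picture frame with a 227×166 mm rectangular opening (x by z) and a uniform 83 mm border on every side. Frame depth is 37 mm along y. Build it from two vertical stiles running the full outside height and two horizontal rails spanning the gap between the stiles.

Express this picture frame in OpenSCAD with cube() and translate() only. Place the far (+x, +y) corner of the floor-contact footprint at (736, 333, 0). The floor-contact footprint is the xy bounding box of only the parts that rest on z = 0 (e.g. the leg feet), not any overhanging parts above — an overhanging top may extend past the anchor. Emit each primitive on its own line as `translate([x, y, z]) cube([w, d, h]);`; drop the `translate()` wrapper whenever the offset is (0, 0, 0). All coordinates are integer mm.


translate([343, 296, 0]) cube([83, 37, 332]);
translate([653, 296, 0]) cube([83, 37, 332]);
translate([426, 296, 0]) cube([227, 37, 83]);
translate([426, 296, 249]) cube([227, 37, 83]);


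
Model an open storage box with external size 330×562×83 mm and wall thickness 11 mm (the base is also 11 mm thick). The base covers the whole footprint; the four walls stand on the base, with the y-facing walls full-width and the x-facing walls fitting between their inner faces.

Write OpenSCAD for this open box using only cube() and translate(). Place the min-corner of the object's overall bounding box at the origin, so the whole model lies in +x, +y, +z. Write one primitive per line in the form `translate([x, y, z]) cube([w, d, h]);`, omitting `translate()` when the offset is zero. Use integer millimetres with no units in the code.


cube([330, 562, 11]);
translate([0, 0, 11]) cube([330, 11, 72]);
translate([0, 551, 11]) cube([330, 11, 72]);
translate([0, 11, 11]) cube([11, 540, 72]);
translate([319, 11, 11]) cube([11, 540, 72]);


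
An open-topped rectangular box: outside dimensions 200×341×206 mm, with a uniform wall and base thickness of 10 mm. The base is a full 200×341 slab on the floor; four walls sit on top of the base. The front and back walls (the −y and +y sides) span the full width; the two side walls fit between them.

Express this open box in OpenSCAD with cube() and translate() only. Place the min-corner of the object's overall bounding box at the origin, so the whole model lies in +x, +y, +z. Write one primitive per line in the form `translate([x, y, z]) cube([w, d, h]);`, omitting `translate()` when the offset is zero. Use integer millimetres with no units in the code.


cube([200, 341, 10]);
translate([0, 0, 10]) cube([200, 10, 196]);
translate([0, 331, 10]) cube([200, 10, 196]);
translate([0, 10, 10]) cube([10, 321, 196]);
translate([190, 10, 10]) cube([10, 321, 196]);


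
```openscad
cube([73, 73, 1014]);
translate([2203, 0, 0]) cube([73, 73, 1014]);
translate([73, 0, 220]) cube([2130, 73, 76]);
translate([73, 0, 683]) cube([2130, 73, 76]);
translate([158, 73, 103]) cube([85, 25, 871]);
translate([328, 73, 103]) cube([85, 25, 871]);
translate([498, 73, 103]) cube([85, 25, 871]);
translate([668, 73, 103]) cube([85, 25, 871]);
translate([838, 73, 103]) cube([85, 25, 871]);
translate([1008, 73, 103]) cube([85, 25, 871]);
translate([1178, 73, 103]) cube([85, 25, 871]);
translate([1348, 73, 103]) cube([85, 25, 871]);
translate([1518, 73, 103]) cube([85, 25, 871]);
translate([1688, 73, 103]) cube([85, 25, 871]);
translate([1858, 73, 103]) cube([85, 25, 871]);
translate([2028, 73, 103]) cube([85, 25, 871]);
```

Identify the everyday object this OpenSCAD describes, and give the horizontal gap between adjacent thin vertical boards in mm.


A fence section. The picket gap is 85 mm.

Two posts, two rails, 12 pickets — a fence section. Span 2130 mm holds 12 pickets of 85 mm with 13 equal gaps: ⌊(2130 − 12·85) / 13⌋ = 85 mm.


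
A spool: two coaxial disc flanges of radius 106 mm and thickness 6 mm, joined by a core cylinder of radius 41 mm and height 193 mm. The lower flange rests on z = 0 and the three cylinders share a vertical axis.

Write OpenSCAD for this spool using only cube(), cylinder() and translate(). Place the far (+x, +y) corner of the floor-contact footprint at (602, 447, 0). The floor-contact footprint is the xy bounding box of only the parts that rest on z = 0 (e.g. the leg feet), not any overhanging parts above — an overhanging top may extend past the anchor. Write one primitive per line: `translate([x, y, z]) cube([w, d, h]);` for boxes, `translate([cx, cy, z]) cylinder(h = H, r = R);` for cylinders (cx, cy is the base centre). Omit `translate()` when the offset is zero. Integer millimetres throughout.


translate([496, 341, 0]) cylinder(h = 6, r = 106);
translate([496, 341, 6]) cylinder(h = 193, r = 41);
translate([496, 341, 199]) cylinder(h = 6, r = 106);


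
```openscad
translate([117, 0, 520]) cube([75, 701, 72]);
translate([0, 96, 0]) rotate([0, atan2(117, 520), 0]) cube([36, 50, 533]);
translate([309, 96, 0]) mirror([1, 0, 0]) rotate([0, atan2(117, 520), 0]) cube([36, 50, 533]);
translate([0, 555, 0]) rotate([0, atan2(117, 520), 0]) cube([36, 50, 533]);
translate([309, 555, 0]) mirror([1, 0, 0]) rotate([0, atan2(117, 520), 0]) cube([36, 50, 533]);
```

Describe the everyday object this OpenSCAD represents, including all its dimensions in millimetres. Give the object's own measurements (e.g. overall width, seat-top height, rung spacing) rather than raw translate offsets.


A sawhorse. A 75×701×72 mm beam (x, y, z) sits on two A-frame leg pairs. Each pair is two raked legs of 36×50 mm section (50 mm along y) splaying symmetrically in x. Each leg rises 520 mm vertically over 117 mm of horizontal reach and is 533 mm long along its own axis. Every leg's outer bottom edge rests on the floor and its outer top edge meets a bottom edge of the beam — the left legs (tilting toward +x) meet the beam's −x bottom edge, the right legs (their mirror images, tilting toward −x) meet its +x bottom edge — so the leg tops tuck under the beam, the beam's underside is 520 mm above the floor, and the feet are 309 mm apart outside-to-outside with the beam centred between them. The two leg pairs are set in 96 mm from either end of the beam.


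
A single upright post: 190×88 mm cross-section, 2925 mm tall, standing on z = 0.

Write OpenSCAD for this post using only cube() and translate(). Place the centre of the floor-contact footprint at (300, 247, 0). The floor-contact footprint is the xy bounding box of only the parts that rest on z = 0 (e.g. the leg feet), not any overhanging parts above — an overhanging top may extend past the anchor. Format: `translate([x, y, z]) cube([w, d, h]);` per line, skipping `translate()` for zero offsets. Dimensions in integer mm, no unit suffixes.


translate([205, 203, 0]) cube([190, 88, 2925]);


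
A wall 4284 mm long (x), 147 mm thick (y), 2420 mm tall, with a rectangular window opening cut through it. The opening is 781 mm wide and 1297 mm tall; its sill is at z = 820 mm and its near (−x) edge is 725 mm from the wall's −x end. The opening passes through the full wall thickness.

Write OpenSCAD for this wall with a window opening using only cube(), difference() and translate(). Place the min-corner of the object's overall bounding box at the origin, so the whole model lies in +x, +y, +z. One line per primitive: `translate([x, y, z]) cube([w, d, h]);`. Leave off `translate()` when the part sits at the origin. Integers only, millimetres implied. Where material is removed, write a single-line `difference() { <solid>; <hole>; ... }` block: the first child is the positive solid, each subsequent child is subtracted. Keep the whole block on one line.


difference() { cube([4284, 147, 2420]); translate([725, 0, 820]) cube([781, 147, 1297]); }


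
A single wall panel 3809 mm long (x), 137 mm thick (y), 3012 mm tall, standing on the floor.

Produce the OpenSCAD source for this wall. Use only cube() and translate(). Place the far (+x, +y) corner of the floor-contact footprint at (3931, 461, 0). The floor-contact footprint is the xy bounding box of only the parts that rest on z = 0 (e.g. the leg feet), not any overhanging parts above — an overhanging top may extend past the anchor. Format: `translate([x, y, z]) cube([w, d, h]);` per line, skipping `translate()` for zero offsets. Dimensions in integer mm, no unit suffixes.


translate([122, 324, 0]) cube([3809, 137, 3012]);


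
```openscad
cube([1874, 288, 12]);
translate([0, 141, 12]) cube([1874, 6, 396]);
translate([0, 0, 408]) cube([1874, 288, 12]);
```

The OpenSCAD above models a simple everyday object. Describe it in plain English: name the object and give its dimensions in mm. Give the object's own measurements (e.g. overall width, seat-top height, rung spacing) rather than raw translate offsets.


An I-beam lying along x, 1874 mm long. Overall section height 420 mm. Two flanges 288 mm wide (y) and 12 mm thick, one on the floor and one at the top; a web 6 mm thick runs between them, centred on the flange width.


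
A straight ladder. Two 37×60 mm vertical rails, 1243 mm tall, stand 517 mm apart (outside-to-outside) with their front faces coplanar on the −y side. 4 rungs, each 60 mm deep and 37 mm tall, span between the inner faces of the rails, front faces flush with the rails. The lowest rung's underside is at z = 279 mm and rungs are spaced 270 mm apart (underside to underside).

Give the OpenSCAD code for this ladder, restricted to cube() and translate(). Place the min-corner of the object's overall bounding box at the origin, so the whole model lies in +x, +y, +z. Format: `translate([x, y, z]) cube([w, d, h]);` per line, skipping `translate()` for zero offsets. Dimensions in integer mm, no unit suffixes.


// rung span = 517 - 2*37 = 443
// rung[k] z = 279 + k*270
cube([37, 60, 1243]);
translate([480, 0, 0]) cube([37, 60, 1243]);
translate([37, 0, 279]) cube([443, 60, 37]);
translate([37, 0, 549]) cube([443, 60, 37]);
translate([37, 0, 819]) cube([443, 60, 37]);
translate([37, 0, 1089]) cube([443, 60, 37]);


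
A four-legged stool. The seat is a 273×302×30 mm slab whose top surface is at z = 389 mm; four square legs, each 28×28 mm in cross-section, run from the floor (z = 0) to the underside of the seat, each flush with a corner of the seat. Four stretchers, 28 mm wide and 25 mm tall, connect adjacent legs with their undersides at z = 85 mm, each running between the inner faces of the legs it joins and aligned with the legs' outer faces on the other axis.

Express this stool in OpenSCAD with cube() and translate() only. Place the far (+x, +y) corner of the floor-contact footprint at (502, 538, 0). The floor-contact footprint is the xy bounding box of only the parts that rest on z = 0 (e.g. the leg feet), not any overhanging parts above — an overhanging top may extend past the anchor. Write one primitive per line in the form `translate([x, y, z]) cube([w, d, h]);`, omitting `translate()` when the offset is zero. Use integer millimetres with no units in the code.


// leg_h = 389 - 30 = 359
// stretcher span = 273 - 2*28 = 217
translate([229, 236, 359]) cube([273, 302, 30]);
translate([229, 236, 0]) cube([28, 28, 359]);
translate([474, 236, 0]) cube([28, 28, 359]);
translate([229, 510, 0]) cube([28, 28, 359]);
translate([474, 510, 0]) cube([28, 28, 359]);
translate([257, 236, 85]) cube([217, 28, 25]);
translate([257, 510, 85]) cube([217, 28, 25]);
translate([229, 264, 85]) cube([28, 246, 25]);
translate([474, 264, 85]) cube([28, 246, 25]);


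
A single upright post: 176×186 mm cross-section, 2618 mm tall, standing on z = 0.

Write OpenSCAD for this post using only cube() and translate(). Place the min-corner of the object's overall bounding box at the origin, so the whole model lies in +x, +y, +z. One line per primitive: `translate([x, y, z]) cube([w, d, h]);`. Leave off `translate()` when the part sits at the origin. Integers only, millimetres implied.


cube([176, 186, 2618]);


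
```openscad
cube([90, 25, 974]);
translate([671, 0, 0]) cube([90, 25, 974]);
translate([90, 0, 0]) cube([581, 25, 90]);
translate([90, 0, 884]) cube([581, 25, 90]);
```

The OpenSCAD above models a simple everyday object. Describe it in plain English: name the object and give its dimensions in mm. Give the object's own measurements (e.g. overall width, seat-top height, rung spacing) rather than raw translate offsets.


A rectangular picture frame lying in the x–z plane (depth along y). The opening is 581 mm wide (x) by 794 mm tall (z), surrounded by a border 90 mm wide on all four sides. The frame is 25 mm deep and is made of two full-height vertical stiles with two horizontal rails fitted between them.


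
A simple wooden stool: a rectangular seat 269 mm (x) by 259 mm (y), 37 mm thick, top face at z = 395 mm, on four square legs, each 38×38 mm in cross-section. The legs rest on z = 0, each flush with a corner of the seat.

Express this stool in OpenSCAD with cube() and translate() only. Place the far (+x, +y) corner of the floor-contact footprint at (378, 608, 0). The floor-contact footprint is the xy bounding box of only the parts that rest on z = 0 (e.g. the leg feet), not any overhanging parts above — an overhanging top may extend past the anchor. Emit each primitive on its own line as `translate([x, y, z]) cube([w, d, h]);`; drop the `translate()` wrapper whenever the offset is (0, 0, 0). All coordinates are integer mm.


translate([109, 349, 358]) cube([269, 259, 37]);
translate([109, 349, 0]) cube([38, 38, 358]);
translate([340, 349, 0]) cube([38, 38, 358]);
translate([109, 570, 0]) cube([38, 38, 358]);
translate([340, 570, 0]) cube([38, 38, 358]);


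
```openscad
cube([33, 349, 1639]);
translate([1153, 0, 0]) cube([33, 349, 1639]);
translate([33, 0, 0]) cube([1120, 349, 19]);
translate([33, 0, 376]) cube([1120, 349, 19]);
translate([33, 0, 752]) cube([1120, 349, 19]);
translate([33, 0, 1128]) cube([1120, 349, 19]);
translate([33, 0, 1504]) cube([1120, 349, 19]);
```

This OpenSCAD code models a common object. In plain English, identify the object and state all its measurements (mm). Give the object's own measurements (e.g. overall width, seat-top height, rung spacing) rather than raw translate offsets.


An open bookshelf. Two side panels, each 33 mm thick, 349 mm deep and 1639 mm tall, stand 1186 mm apart (outside-to-outside). Between them sit 5 shelves, each 19 mm thick and 349 mm deep, spanning the full gap between the sides. The bottom shelf rests on the floor (its underside at z = 0) and the clear gap between one shelf's top and the next shelf's underside is 357 mm.


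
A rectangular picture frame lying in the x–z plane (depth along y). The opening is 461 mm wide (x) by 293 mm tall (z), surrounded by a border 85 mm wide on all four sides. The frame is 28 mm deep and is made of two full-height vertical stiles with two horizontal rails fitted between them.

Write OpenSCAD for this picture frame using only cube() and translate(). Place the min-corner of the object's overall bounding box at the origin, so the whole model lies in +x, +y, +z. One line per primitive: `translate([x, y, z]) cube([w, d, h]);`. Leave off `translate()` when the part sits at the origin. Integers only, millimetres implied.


cube([85, 28, 463]);
translate([546, 0, 0]) cube([85, 28, 463]);
translate([85, 0, 0]) cube([461, 28, 85]);
translate([85, 0, 378]) cube([461, 28, 85]);


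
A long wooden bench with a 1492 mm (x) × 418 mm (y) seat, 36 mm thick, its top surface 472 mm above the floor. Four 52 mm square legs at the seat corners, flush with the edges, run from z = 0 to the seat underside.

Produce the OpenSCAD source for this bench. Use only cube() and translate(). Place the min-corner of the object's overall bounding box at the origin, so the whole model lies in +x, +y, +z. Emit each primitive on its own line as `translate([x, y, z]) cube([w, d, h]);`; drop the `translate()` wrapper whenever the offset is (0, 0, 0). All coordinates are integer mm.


// leg_h = 472 − 36 = 436
translate([0, 0, 436]) cube([1492, 418, 36]);
cube([52, 52, 436]);
translate([0, 366, 0]) cube([52, 52, 436]);
translate([1440, 0, 0]) cube([52, 52, 436]);
translate([1440, 366, 0]) cube([52, 52, 436]);


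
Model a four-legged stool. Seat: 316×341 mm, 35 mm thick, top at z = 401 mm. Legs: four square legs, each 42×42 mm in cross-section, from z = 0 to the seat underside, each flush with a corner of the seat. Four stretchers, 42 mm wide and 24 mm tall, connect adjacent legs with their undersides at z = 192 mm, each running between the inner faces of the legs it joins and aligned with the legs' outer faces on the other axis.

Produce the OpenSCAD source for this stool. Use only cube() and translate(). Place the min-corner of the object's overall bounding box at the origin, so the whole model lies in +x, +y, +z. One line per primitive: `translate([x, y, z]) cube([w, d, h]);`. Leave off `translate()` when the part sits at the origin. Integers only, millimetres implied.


translate([0, 0, 366]) cube([316, 341, 35]);
cube([42, 42, 366]);
translate([274, 0, 0]) cube([42, 42, 366]);
translate([0, 299, 0]) cube([42, 42, 366]);
translate([274, 299, 0]) cube([42, 42, 366]);
translate([42, 0, 192]) cube([232, 42, 24]);
translate([42, 299, 192]) cube([232, 42, 24]);
translate([0, 42, 192]) cube([42, 257, 24]);
translate([274, 42, 192]) cube([42, 257, 24]);


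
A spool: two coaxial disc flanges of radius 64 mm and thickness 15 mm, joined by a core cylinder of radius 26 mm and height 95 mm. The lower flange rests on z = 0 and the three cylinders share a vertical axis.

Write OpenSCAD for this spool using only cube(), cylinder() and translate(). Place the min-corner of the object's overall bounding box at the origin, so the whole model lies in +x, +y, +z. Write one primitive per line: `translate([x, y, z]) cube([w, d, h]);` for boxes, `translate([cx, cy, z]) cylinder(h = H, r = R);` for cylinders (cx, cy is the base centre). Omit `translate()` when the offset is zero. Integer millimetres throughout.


translate([64, 64, 0]) cylinder(h = 15, r = 64);
translate([64, 64, 15]) cylinder(h = 95, r = 26);
translate([64, 64, 110]) cylinder(h = 15, r = 64);


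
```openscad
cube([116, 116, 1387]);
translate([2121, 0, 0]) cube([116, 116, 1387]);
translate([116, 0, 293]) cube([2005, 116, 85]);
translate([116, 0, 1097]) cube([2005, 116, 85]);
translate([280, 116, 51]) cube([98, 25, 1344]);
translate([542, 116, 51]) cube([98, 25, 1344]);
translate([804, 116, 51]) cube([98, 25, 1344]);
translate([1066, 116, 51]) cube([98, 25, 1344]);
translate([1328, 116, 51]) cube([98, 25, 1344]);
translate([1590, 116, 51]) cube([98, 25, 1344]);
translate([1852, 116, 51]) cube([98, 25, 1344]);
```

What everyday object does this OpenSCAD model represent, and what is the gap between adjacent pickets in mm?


A fence section. The picket gap is 164 mm.

Two posts, two rails, 7 pickets — a fence section. Span 2005 mm holds 7 pickets of 98 mm with 8 equal gaps: ⌊(2005 − 7·98) / 8⌋ = 164 mm.


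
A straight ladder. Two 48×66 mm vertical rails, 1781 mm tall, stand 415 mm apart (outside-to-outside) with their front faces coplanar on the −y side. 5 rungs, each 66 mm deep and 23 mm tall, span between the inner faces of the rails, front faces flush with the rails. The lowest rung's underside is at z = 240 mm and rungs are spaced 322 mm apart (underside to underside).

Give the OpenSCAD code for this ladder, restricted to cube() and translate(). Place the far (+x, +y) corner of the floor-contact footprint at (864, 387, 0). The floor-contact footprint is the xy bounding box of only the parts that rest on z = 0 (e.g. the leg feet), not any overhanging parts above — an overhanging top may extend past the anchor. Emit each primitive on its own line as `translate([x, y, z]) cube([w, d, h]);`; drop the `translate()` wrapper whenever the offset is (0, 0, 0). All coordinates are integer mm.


translate([449, 321, 0]) cube([48, 66, 1781]);
translate([816, 321, 0]) cube([48, 66, 1781]);
translate([497, 321, 240]) cube([319, 66, 23]);
translate([497, 321, 562]) cube([319, 66, 23]);
translate([497, 321, 884]) cube([319, 66, 23]);
translate([497, 321, 1206]) cube([319, 66, 23]);
translate([497, 321, 1528]) cube([319, 66, 23]);


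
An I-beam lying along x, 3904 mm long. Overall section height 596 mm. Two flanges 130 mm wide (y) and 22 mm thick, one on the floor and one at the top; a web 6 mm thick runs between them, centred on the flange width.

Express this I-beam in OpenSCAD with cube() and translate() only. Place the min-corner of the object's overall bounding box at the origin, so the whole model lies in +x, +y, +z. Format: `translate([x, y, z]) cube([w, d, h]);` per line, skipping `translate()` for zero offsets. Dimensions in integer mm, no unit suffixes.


cube([3904, 130, 22]);
translate([0, 62, 22]) cube([3904, 6, 552]);
translate([0, 0, 574]) cube([3904, 130, 22]);


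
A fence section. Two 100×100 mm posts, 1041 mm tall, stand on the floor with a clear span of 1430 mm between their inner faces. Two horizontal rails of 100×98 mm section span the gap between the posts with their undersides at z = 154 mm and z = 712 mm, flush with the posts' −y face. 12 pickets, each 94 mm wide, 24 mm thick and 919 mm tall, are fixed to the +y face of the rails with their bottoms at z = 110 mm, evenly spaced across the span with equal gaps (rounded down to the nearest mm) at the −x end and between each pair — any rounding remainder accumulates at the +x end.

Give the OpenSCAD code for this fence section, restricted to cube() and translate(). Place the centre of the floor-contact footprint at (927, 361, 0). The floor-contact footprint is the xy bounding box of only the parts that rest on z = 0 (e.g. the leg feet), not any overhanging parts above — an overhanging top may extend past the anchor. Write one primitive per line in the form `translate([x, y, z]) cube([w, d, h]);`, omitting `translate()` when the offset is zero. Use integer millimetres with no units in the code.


translate([112, 311, 0]) cube([100, 100, 1041]);
translate([1642, 311, 0]) cube([100, 100, 1041]);
translate([212, 311, 154]) cube([1430, 100, 98]);
translate([212, 311, 712]) cube([1430, 100, 98]);
translate([235, 411, 110]) cube([94, 24, 919]);
translate([352, 411, 110]) cube([94, 24, 919]);
translate([469, 411, 110]) cube([94, 24, 919]);
translate([586, 411, 110]) cube([94, 24, 919]);
translate([703, 411, 110]) cube([94, 24, 919]);
translate([820, 411, 110]) cube([94, 24, 919]);
translate([937, 411, 110]) cube([94, 24, 919]);
translate([1054, 411, 110]) cube([94, 24, 919]);
translate([1171, 411, 110]) cube([94, 24, 919]);
translate([1288, 411, 110]) cube([94, 24, 919]);
translate([1405, 411, 110]) cube([94, 24, 919]);
translate([1522, 411, 110]) cube([94, 24, 919]);


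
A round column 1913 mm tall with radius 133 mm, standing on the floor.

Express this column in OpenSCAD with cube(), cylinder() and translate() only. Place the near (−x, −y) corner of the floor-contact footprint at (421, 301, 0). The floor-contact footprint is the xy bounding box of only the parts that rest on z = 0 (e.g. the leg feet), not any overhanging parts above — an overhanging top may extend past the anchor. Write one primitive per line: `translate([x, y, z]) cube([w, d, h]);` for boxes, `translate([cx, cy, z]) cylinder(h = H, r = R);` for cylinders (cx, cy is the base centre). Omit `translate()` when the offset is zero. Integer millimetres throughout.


translate([554, 434, 0]) cylinder(h = 1913, r = 133);


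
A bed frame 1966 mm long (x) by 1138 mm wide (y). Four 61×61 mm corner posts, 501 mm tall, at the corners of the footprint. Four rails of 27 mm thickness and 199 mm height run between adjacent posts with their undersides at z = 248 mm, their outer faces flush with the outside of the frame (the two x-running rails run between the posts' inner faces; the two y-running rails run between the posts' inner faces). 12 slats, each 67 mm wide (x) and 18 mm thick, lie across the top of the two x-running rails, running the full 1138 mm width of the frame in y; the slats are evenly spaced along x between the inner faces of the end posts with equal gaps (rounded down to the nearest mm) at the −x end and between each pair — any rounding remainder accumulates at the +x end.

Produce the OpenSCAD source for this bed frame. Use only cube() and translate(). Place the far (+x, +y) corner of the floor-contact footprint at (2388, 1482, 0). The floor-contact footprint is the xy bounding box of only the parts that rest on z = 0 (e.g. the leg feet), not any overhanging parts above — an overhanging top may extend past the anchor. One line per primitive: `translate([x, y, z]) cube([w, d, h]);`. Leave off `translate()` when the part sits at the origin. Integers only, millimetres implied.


translate([422, 344, 0]) cube([61, 61, 501]);
translate([422, 1421, 0]) cube([61, 61, 501]);
translate([2327, 344, 0]) cube([61, 61, 501]);
translate([2327, 1421, 0]) cube([61, 61, 501]);
translate([483, 344, 248]) cube([1844, 27, 199]);
translate([483, 1455, 248]) cube([1844, 27, 199]);
translate([422, 405, 248]) cube([27, 1016, 199]);
translate([2361, 405, 248]) cube([27, 1016, 199]);
translate([563, 344, 447]) cube([67, 1138, 18]);
translate([710, 344, 447]) cube([67, 1138, 18]);
translate([857, 344, 447]) cube([67, 1138, 18]);
translate([1004, 344, 447]) cube([67, 1138, 18]);
translate([1151, 344, 447]) cube([67, 1138, 18]);
translate([1298, 344, 447]) cube([67, 1138, 18]);
translate([1445, 344, 447]) cube([67, 1138, 18]);
translate([1592, 344, 447]) cube([67, 1138, 18]);
translate([1739, 344, 447]) cube([67, 1138, 18]);
translate([1886, 344, 447]) cube([67, 1138, 18]);
translate([2033, 344, 447]) cube([67, 1138, 18]);
translate([2180, 344, 447]) cube([67, 1138, 18]);


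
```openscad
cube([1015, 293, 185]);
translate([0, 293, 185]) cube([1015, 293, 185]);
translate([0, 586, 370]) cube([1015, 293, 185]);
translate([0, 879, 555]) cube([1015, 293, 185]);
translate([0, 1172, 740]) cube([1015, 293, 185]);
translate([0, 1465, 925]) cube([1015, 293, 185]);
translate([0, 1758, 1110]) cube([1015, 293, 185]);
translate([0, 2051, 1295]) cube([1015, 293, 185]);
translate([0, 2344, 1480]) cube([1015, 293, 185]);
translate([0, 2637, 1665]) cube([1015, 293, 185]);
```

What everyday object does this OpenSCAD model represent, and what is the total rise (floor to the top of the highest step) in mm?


A staircase. The total rise is 1850 mm.

10 identical blocks, each offset up and back from the previous — a staircase. Each step is 185 mm tall and there are 10 of them, so the total rise is 10 × 185 = 1850 mm.


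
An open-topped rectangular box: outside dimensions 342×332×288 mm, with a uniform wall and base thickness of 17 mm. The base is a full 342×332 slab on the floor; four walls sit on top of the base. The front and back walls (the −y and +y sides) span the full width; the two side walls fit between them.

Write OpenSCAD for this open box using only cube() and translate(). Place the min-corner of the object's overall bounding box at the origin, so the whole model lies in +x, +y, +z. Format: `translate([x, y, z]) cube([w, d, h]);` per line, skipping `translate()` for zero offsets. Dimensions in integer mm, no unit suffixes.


cube([342, 332, 17]);
translate([0, 0, 17]) cube([342, 17, 271]);
translate([0, 315, 17]) cube([342, 17, 271]);
translate([0, 17, 17]) cube([17, 298, 271]);
translate([325, 17, 17]) cube([17, 298, 271]);


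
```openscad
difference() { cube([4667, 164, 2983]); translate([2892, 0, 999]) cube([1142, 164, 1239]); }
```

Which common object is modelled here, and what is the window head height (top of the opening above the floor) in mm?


A wall with a window opening. The window head height is 2238 mm.

A wall with a rectangular opening subtracted — a window. Sill at z = 999, opening 1239 mm tall, so the head is at 999 + 1239 = 2238 mm.


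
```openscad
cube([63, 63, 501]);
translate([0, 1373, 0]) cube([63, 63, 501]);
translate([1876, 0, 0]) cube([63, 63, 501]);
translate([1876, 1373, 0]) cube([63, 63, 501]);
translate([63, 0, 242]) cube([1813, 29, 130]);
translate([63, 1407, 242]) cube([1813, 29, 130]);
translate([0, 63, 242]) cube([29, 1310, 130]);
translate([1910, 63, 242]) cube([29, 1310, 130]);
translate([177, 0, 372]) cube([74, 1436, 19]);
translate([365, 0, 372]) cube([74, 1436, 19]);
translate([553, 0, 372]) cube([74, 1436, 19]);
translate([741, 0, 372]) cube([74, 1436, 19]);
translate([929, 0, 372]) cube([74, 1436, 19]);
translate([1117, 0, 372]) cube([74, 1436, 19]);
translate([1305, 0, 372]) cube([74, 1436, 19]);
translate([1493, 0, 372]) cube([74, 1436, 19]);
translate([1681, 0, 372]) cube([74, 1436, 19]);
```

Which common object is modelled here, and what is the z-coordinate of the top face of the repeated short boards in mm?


A bed frame. The slat-top height is 391 mm.

Four posts, four rails, and a row of slats — a bed frame. Slats sit on the rails at z = 242 + 130 = 372; with slat thickness 19, the top is 391 mm.


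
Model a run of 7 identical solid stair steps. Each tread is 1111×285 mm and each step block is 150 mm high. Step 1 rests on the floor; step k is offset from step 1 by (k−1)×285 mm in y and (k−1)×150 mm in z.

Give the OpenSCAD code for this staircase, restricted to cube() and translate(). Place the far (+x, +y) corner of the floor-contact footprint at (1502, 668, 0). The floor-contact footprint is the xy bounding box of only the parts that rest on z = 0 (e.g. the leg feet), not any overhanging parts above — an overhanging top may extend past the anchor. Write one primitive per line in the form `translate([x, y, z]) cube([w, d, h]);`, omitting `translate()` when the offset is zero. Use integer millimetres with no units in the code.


translate([391, 383, 0]) cube([1111, 285, 150]);
translate([391, 668, 150]) cube([1111, 285, 150]);
translate([391, 953, 300]) cube([1111, 285, 150]);
translate([391, 1238, 450]) cube([1111, 285, 150]);
translate([391, 1523, 600]) cube([1111, 285, 150]);
translate([391, 1808, 750]) cube([1111, 285, 150]);
translate([391, 2093, 900]) cube([1111, 285, 150]);


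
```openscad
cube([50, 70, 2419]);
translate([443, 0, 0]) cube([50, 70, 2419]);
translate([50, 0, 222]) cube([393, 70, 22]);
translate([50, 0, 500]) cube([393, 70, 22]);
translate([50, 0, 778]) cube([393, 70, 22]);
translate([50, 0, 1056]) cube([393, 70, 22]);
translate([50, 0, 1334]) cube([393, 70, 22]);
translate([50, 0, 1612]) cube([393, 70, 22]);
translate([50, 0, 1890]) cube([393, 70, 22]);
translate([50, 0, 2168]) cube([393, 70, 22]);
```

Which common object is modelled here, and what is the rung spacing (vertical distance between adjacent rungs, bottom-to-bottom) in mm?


A ladder. The rung spacing is 278 mm.

Two tall 50×70 posts with 8 short bars between them — a ladder. Adjacent rungs sit at z = 222 and z = 500, so the spacing is 500 − 222 = 278 mm.


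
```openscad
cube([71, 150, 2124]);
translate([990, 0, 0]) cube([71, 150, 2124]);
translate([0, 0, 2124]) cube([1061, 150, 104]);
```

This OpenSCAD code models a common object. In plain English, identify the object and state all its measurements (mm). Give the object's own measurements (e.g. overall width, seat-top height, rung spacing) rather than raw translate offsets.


A door frame. The clear opening is 919 mm wide and 2124 mm high. Two 71 mm wide jambs, 150 mm deep, stand either side of the opening from the floor to the top of the opening. A 104 mm thick head sits across the top of both jambs, spanning the full outside width of the frame.


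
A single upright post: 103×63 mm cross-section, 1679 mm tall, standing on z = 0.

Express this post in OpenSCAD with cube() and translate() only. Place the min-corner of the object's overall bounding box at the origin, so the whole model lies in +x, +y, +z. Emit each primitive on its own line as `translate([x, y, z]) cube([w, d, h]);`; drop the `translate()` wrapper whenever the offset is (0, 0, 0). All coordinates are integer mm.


cube([103, 63, 1679]);


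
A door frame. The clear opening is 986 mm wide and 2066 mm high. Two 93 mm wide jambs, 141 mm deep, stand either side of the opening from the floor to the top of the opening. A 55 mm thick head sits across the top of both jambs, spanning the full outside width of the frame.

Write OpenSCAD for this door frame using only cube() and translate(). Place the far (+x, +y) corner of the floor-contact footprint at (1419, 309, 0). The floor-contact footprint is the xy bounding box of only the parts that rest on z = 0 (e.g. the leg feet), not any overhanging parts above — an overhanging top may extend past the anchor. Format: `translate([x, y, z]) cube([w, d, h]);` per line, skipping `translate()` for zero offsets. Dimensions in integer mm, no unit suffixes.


translate([247, 168, 0]) cube([93, 141, 2066]);
translate([1326, 168, 0]) cube([93, 141, 2066]);
translate([247, 168, 2066]) cube([1172, 141, 55]);


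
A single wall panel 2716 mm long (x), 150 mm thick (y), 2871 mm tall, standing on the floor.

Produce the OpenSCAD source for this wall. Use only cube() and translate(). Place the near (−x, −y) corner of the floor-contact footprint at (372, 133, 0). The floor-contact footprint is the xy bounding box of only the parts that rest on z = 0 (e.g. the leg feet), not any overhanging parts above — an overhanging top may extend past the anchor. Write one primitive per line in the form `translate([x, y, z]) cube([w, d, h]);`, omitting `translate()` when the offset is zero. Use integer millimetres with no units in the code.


translate([372, 133, 0]) cube([2716, 150, 2871]);


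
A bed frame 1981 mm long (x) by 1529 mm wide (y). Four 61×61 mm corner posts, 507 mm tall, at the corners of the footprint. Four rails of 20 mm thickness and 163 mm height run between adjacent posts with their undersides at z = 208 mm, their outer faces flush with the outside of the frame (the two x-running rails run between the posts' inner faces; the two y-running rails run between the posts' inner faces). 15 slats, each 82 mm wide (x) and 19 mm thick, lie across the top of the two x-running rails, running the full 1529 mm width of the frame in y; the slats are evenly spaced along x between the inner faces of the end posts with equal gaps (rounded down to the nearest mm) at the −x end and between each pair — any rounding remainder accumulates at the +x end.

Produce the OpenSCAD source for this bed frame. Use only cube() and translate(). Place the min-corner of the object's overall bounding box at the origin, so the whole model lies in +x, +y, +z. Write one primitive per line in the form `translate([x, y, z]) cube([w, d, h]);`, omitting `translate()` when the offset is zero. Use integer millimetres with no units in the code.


// slat z = rail_z + rail_h = 208 + 163 = 371
// slat gap = ⌊(1859 − 15·82) / 16⌋ = 39
cube([61, 61, 507]);
translate([0, 1468, 0]) cube([61, 61, 507]);
translate([1920, 0, 0]) cube([61, 61, 507]);
translate([1920, 1468, 0]) cube([61, 61, 507]);
translate([61, 0, 208]) cube([1859, 20, 163]);
translate([61, 1509, 208]) cube([1859, 20, 163]);
translate([0, 61, 208]) cube([20, 1407, 163]);
translate([1961, 61, 208]) cube([20, 1407, 163]);
translate([100, 0, 371]) cube([82, 1529, 19]);
translate([221, 0, 371]) cube([82, 1529, 19]);
translate([342, 0, 371]) cube([82, 1529, 19]);
translate([463, 0, 371]) cube([82, 1529, 19]);
translate([584, 0, 371]) cube([82, 1529, 19]);
translate([705, 0, 371]) cube([82, 1529, 19]);
translate([826, 0, 371]) cube([82, 1529, 19]);
translate([947, 0, 371]) cube([82, 1529, 19]);
translate([1068, 0, 371]) cube([82, 1529, 19]);
translate([1189, 0, 371]) cube([82, 1529, 19]);
translate([1310, 0, 371]) cube([82, 1529, 19]);
translate([1431, 0, 371]) cube([82, 1529, 19]);
translate([1552, 0, 371]) cube([82, 1529, 19]);
translate([1673, 0, 371]) cube([82, 1529, 19]);
translate([1794, 0, 371]) cube([82, 1529, 19]);


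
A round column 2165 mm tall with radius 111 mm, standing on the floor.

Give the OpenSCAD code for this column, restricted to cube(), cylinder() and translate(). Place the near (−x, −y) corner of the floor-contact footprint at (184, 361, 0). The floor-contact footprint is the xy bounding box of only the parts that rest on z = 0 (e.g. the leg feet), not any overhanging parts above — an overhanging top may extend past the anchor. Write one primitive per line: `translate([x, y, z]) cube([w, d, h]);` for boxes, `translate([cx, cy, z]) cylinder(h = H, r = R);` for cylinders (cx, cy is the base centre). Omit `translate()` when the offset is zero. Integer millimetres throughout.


translate([295, 472, 0]) cylinder(h = 2165, r = 111);


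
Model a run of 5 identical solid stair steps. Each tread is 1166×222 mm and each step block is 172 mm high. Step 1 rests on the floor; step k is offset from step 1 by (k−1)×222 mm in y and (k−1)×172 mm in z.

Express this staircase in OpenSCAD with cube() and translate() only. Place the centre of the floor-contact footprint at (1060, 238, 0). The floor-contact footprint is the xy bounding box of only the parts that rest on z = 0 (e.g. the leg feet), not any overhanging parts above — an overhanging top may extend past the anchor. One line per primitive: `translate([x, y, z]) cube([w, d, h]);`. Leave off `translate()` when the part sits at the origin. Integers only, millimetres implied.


translate([477, 127, 0]) cube([1166, 222, 172]);
translate([477, 349, 172]) cube([1166, 222, 172]);
translate([477, 571, 344]) cube([1166, 222, 172]);
translate([477, 793, 516]) cube([1166, 222, 172]);
translate([477, 1015, 688]) cube([1166, 222, 172]);


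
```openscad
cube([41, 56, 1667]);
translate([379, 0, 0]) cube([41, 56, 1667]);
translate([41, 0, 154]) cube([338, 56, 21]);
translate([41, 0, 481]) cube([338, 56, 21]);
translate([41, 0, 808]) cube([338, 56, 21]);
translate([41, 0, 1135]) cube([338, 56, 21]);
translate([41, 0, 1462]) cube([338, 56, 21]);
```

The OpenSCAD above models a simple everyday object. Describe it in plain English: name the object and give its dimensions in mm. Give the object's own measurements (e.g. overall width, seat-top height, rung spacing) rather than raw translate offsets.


A straight ladder. Two 41×56 mm vertical rails, 1667 mm tall, stand 420 mm apart (outside-to-outside) with their front faces coplanar on the −y side. 5 rungs, each 56 mm deep and 21 mm tall, span between the inner faces of the rails, front faces flush with the rails. The lowest rung's underside is at z = 154 mm and rungs are spaced 327 mm apart (underside to underside).
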